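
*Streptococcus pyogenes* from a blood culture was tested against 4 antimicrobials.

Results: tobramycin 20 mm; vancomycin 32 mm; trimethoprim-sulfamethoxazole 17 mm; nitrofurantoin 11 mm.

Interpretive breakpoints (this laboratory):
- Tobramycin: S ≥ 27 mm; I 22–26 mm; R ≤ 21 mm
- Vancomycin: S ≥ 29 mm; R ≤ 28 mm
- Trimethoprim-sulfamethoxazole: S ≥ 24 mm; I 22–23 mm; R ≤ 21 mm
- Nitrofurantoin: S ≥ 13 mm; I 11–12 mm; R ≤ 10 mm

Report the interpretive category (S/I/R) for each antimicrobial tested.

Tobramycin (20 mm) ≤ 21 mm ⇒ R
Vancomycin: 32 mm is ≥ 29 mm → susceptible
Trimethoprim-sulfamethoxazole 17 mm: ≤ 21 mm ⇒ Resistant
Nitrofurantoin: 11 mm is in 11–12 mm — intermediate

R, S, R, I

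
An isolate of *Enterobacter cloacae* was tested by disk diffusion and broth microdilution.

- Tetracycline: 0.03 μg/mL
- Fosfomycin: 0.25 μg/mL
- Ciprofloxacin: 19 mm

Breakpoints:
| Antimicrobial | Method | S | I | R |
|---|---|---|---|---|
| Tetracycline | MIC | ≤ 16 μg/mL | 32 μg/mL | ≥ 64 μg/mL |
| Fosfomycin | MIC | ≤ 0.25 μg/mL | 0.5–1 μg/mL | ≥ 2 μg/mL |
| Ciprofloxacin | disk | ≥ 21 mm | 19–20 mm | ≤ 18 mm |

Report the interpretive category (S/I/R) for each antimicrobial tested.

Tetracycline: 0.03 μg/mL is ≤ 16 μg/mL → Susceptible
Fosfomycin: 0.25 μg/mL is ≤ 0.25 μg/mL — Susceptible
Ciprofloxacin: 19 mm is in 19–20 mm — I

S, S, I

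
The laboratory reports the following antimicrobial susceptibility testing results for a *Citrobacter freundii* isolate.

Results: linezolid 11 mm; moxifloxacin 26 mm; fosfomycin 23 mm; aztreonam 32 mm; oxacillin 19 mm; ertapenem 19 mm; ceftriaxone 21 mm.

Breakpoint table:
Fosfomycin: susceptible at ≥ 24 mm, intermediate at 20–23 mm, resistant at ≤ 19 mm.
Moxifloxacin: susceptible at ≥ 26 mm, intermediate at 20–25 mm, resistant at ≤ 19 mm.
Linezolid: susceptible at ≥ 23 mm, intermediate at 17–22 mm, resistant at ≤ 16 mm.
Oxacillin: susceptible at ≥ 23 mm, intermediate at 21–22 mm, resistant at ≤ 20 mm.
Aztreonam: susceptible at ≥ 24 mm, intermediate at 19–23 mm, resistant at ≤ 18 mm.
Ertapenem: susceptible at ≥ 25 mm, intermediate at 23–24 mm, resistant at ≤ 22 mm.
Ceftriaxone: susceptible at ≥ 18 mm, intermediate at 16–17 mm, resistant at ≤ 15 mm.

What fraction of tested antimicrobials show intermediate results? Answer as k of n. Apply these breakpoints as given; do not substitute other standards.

Linezolid: 11 mm is ≤ 16 mm ⇒ resistant
Moxifloxacin: 26 mm is ≥ 26 mm ⇒ susceptible
Fosfomycin 23 mm: in 20–23 mm ⇒ intermediate
Aztreonam (32 mm) ≥ 24 mm → S
Oxacillin (19 mm) ≤ 20 mm — R
Ertapenem: 19 mm is ≤ 22 mm — resistant
Ceftriaxone (21 mm) ≥ 18 mm ⇒ Susceptible
Intermediate: 1/7

1 of 7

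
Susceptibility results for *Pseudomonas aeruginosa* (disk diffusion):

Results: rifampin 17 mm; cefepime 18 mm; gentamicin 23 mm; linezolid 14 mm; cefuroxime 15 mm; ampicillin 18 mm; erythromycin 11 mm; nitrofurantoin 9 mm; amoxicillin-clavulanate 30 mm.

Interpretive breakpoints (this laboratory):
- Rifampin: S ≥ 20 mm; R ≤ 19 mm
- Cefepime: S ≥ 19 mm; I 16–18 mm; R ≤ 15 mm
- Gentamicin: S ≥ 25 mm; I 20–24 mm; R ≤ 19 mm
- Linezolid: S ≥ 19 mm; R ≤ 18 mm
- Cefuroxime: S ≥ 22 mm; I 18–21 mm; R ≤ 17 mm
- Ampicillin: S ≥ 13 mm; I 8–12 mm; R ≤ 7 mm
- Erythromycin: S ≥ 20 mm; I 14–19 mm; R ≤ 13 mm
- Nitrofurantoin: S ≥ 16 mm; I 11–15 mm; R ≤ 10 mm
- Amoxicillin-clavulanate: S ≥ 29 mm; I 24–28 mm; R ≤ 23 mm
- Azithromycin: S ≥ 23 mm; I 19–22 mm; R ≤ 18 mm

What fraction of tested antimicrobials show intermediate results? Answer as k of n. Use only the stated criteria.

2 of 9

Rifampin 17 mm: ≤ 19 mm ⇒ resistant
Cefepime (18 mm) in 16–18 mm — Intermediate
Gentamicin (23 mm) in 20–24 mm → I
Linezolid 14 mm: ≤ 18 mm ⇒ Resistant
Cefuroxime (15 mm) ≤ 17 mm ⇒ R
Ampicillin: 18 mm is ≥ 13 mm ⇒ S
Erythromycin (11 mm) ≤ 13 mm → R
Nitrofurantoin 9 mm: ≤ 10 mm → Resistant
Amoxicillin-clavulanate (30 mm) ≥ 29 mm — Susceptible
Intermediate: 2/9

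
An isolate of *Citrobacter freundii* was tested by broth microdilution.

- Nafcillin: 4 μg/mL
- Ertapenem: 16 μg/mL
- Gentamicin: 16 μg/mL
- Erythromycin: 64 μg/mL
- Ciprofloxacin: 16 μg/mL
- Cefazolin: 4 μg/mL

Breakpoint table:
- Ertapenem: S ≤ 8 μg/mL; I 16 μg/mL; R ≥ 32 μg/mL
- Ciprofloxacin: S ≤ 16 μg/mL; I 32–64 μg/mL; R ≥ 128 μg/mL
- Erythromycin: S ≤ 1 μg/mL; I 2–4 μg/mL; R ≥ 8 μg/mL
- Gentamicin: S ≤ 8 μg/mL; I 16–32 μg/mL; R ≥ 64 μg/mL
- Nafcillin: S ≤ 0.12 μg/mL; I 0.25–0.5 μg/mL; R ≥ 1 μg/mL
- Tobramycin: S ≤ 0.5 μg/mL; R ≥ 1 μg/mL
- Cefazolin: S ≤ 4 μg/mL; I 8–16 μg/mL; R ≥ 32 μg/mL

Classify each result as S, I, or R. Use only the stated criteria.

R, I, I, R, S, S

Nafcillin (4 μg/mL) ≥ 1 μg/mL → R
Ertapenem: 16 μg/mL is = 16 μg/mL → Intermediate
Gentamicin: 16 μg/mL is in 16–32 μg/mL ⇒ intermediate
Erythromycin: 64 μg/mL is ≥ 8 μg/mL ⇒ Resistant
Ciprofloxacin 16 μg/mL: ≤ 16 μg/mL — S
Cefazolin 4 μg/mL: ≤ 4 μg/mL ⇒ S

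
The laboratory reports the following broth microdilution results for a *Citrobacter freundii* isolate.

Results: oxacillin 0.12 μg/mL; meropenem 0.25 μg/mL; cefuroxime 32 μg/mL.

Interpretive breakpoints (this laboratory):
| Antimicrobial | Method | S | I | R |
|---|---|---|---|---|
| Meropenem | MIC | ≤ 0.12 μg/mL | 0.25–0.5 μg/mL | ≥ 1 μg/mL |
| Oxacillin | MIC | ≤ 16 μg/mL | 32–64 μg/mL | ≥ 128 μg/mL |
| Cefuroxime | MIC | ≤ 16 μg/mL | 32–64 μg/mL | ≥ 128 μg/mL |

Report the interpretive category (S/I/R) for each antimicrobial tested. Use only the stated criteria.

Oxacillin 0.12 μg/mL: ≤ 16 μg/mL — S
Meropenem 0.25 μg/mL: in 0.25–0.5 μg/mL — intermediate
Cefuroxime (32 μg/mL) in 32–64 μg/mL ⇒ I

S, I, I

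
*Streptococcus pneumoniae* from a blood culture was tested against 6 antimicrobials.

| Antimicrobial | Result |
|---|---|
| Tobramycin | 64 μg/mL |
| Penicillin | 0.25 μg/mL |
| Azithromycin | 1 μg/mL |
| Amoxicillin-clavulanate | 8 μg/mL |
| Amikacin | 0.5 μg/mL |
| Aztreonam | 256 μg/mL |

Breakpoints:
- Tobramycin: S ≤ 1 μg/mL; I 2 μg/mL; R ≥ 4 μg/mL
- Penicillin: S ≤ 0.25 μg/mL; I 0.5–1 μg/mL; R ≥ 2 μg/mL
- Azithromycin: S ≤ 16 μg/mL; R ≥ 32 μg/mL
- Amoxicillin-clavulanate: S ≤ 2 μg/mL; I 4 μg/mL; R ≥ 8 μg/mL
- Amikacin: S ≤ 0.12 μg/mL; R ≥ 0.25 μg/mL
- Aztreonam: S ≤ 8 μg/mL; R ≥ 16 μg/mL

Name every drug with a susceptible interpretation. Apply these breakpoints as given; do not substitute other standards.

Tobramycin: 64 μg/mL is ≥ 4 μg/mL → resistant
Penicillin: 0.25 μg/mL is ≤ 0.25 μg/mL → S
Azithromycin 1 μg/mL: ≤ 16 μg/mL — S
Amoxicillin-clavulanate: 8 μg/mL is ≥ 8 μg/mL → Resistant
Amikacin (0.5 μg/mL) ≥ 0.25 μg/mL — resistant
Aztreonam 256 μg/mL: ≥ 16 μg/mL — resistant

penicillin, azithromycin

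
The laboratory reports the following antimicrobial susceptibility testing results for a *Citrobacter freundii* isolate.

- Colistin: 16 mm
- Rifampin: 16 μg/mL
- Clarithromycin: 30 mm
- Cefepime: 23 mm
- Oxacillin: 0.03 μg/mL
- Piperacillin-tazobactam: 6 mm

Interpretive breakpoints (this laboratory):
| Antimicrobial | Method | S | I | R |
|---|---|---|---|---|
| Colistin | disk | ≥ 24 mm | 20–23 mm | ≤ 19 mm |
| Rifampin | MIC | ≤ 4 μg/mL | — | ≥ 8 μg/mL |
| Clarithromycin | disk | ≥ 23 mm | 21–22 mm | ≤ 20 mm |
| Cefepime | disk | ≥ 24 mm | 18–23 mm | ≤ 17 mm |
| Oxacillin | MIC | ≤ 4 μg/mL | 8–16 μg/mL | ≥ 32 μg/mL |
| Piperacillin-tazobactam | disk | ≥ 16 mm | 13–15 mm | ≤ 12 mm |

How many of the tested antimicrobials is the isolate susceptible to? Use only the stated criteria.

Colistin 16 mm: ≤ 19 mm ⇒ resistant
Rifampin: 16 μg/mL is ≥ 8 μg/mL ⇒ Resistant
Clarithromycin: 30 mm is ≥ 23 mm — Susceptible
Cefepime: 23 mm is in 18–23 mm → intermediate
Oxacillin: 0.03 μg/mL is ≤ 4 μg/mL — S
Piperacillin-tazobactam (6 mm) ≤ 12 mm — resistant
Susceptible: 2

2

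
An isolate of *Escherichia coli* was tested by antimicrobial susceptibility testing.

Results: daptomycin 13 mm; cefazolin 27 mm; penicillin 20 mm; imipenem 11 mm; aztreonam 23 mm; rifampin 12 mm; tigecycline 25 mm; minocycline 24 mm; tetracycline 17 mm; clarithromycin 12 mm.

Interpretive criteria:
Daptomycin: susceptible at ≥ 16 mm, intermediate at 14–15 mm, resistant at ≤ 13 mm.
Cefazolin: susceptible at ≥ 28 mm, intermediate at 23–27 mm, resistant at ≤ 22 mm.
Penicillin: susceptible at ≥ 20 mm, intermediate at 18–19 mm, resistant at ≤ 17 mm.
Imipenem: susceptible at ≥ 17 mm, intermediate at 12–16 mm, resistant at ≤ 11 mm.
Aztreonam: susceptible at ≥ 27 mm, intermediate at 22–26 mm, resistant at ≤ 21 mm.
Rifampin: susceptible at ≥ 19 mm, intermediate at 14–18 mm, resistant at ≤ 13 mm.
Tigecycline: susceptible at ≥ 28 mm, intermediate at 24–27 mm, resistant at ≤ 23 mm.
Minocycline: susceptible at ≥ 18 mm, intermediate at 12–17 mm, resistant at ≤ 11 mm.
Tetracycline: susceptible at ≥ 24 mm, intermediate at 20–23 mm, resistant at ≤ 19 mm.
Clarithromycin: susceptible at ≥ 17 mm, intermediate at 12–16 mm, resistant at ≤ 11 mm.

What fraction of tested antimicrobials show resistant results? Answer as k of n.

Daptomycin 13 mm: ≤ 13 mm → resistant
Cefazolin: 27 mm is in 23–27 mm → intermediate
Penicillin: 20 mm is ≥ 20 mm ⇒ susceptible
Imipenem: 11 mm is ≤ 11 mm — resistant
Aztreonam: 23 mm is in 22–26 mm ⇒ intermediate
Rifampin (12 mm) ≤ 13 mm → R
Tigecycline 25 mm: in 24–27 mm — I
Minocycline (24 mm) ≥ 18 mm — Susceptible
Tetracycline (17 mm) ≤ 19 mm → resistant
Clarithromycin 12 mm: in 12–16 mm → Intermediate
Resistant: 4/10

4 of 10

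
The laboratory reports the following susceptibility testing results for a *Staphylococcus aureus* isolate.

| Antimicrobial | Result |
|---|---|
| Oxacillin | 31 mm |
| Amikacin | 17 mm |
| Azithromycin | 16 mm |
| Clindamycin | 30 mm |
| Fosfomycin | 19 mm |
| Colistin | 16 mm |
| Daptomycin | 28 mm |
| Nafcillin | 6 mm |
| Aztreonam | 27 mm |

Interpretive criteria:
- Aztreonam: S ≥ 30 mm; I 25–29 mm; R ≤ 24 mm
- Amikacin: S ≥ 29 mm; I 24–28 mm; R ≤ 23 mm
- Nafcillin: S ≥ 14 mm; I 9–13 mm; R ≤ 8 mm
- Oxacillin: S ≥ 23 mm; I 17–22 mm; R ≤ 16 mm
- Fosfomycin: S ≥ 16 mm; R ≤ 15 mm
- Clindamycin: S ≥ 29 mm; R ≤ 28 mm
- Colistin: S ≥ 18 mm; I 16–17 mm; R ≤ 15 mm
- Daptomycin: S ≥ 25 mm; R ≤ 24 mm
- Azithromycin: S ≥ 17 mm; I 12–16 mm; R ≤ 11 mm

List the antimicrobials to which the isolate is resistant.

Oxacillin 31 mm: ≥ 23 mm → susceptible
Amikacin (17 mm) ≤ 23 mm ⇒ R
Azithromycin: 16 mm is in 12–16 mm — intermediate
Clindamycin (30 mm) ≥ 29 mm → susceptible
Fosfomycin: 19 mm is ≥ 16 mm → Susceptible
Colistin (16 mm) in 16–17 mm — I
Daptomycin: 28 mm is ≥ 25 mm → susceptible
Nafcillin: 6 mm is ≤ 8 mm → Resistant
Aztreonam: 27 mm is in 25–29 mm ⇒ intermediate

amikacin, nafcillin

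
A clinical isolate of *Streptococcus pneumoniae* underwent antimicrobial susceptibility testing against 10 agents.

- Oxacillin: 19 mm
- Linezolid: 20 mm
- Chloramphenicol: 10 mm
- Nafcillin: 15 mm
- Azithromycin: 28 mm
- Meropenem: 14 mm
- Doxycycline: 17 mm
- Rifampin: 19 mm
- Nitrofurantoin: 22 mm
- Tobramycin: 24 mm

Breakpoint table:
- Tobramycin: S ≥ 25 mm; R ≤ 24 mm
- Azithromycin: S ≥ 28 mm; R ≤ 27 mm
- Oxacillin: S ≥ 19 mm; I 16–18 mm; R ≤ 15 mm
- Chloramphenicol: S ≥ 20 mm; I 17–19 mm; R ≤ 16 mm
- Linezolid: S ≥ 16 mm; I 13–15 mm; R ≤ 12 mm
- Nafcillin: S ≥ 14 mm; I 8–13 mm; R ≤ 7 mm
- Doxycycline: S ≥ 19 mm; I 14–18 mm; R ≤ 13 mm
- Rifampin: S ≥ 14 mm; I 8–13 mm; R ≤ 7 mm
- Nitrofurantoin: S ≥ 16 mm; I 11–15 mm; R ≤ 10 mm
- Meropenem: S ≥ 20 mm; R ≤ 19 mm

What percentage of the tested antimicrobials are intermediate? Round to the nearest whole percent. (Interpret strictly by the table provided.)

Oxacillin (19 mm) ≥ 19 mm — Susceptible
Linezolid (20 mm) ≥ 16 mm — Susceptible
Chloramphenicol 10 mm: ≤ 16 mm — Resistant
Nafcillin (15 mm) ≥ 14 mm — Susceptible
Azithromycin 28 mm: ≥ 28 mm ⇒ Susceptible
Meropenem (14 mm) ≤ 19 mm → resistant
Doxycycline (17 mm) in 14–18 mm ⇒ I
Rifampin: 19 mm is ≥ 14 mm — Susceptible
Nitrofurantoin: 22 mm is ≥ 16 mm — susceptible
Tobramycin 24 mm: ≤ 24 mm ⇒ resistant
Intermediate: 1/10

10%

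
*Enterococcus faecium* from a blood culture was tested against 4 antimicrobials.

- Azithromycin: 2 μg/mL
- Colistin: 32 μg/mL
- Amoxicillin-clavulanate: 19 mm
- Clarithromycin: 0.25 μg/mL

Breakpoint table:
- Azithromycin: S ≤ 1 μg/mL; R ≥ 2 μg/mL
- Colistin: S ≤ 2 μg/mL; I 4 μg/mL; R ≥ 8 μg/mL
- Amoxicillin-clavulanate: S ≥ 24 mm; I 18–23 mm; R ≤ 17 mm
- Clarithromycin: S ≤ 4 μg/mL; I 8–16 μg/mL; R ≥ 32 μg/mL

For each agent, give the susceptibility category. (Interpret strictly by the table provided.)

Azithromycin (2 μg/mL) ≥ 2 μg/mL → Resistant
Colistin 32 μg/mL: ≥ 8 μg/mL ⇒ Resistant
Amoxicillin-clavulanate (19 mm) in 18–23 mm — I
Clarithromycin: 0.25 μg/mL is ≤ 4 μg/mL — Susceptible

R, R, I, S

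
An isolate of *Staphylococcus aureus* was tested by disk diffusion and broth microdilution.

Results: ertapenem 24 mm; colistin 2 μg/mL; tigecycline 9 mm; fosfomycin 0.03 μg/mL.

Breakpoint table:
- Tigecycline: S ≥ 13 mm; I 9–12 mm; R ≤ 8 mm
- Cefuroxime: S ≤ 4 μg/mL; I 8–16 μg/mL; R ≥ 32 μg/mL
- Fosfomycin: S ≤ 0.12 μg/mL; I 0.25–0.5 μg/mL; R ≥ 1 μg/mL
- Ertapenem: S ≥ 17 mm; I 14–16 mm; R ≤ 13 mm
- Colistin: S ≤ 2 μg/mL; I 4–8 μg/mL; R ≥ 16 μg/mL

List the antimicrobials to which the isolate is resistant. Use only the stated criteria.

Ertapenem: 24 mm is ≥ 17 mm — susceptible
Colistin: 2 μg/mL is ≤ 2 μg/mL — S
Tigecycline 9 mm: in 9–12 mm ⇒ Intermediate
Fosfomycin 0.03 μg/mL: ≤ 0.12 μg/mL — S

none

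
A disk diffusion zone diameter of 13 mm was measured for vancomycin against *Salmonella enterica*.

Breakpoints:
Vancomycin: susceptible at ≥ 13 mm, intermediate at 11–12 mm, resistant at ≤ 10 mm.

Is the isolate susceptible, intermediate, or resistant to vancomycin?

Vancomycin (13 mm) ≥ 13 mm → S

Susceptible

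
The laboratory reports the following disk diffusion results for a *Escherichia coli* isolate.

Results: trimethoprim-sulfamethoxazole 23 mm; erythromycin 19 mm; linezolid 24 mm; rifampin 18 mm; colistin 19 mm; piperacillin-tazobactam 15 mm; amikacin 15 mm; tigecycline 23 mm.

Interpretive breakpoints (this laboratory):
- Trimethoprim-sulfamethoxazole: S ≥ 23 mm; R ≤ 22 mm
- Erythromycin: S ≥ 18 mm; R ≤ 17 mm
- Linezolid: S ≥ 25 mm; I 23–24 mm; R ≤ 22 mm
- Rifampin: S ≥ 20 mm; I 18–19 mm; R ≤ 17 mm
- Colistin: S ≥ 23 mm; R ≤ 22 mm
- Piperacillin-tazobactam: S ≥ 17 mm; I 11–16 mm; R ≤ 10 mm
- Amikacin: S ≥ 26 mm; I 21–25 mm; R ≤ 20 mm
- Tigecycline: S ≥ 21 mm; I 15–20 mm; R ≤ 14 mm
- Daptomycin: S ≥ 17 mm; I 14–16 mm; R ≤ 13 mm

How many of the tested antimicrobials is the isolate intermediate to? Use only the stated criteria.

Trimethoprim-sulfamethoxazole 23 mm: ≥ 23 mm → Susceptible
Erythromycin 19 mm: ≥ 18 mm — S
Linezolid (24 mm) in 23–24 mm ⇒ intermediate
Rifampin: 18 mm is in 18–19 mm — I
Colistin 19 mm: ≤ 22 mm ⇒ R
Piperacillin-tazobactam (15 mm) in 11–16 mm → Intermediate
Amikacin (15 mm) ≤ 20 mm — Resistant
Tigecycline: 23 mm is ≥ 21 mm ⇒ susceptible
Intermediate: 3

3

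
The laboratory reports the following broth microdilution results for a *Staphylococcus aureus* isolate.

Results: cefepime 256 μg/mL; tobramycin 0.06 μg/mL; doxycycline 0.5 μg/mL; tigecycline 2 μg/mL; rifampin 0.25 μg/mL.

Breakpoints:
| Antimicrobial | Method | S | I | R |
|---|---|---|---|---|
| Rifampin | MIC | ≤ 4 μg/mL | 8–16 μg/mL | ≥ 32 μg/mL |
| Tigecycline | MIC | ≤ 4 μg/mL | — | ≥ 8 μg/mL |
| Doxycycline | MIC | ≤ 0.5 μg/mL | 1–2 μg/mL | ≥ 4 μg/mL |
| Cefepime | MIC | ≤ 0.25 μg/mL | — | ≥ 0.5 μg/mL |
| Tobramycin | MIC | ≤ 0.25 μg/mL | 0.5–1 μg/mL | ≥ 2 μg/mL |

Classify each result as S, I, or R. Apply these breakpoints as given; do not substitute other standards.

R, S, S, S, S

Cefepime: 256 μg/mL is ≥ 0.5 μg/mL ⇒ R
Tobramycin 0.06 μg/mL: ≤ 0.25 μg/mL ⇒ S
Doxycycline: 0.5 μg/mL is ≤ 0.5 μg/mL → Susceptible
Tigecycline (2 μg/mL) ≤ 4 μg/mL → Susceptible
Rifampin: 0.25 μg/mL is ≤ 4 μg/mL → S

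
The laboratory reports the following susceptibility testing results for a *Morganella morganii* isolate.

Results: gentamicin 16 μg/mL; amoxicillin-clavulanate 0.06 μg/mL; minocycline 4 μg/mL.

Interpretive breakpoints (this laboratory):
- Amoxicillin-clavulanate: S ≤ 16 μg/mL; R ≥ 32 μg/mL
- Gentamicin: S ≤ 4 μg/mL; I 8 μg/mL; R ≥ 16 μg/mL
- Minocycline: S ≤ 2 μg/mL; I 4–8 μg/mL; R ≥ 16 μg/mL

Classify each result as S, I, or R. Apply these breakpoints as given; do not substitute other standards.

Gentamicin 16 μg/mL: ≥ 16 μg/mL → Resistant
Amoxicillin-clavulanate 0.06 μg/mL: ≤ 16 μg/mL ⇒ Susceptible
Minocycline 4 μg/mL: in 4–8 μg/mL — I

R, S, I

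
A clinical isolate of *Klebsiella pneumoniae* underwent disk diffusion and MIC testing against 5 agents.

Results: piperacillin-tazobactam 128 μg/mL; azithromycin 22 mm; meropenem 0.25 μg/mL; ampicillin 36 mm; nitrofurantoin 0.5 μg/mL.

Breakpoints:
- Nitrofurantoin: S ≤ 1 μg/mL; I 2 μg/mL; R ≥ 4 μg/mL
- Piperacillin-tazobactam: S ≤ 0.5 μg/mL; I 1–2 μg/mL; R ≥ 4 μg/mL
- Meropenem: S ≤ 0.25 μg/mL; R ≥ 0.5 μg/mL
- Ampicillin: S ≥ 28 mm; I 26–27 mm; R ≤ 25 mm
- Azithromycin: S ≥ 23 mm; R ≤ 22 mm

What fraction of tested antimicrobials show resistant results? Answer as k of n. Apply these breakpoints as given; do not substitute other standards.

2 of 5

Piperacillin-tazobactam 128 μg/mL: ≥ 4 μg/mL → resistant
Azithromycin: 22 mm is ≤ 22 mm ⇒ resistant
Meropenem (0.25 μg/mL) ≤ 0.25 μg/mL — Susceptible
Ampicillin: 36 mm is ≥ 28 mm → Susceptible
Nitrofurantoin (0.5 μg/mL) ≤ 1 μg/mL ⇒ S
Resistant: 2/5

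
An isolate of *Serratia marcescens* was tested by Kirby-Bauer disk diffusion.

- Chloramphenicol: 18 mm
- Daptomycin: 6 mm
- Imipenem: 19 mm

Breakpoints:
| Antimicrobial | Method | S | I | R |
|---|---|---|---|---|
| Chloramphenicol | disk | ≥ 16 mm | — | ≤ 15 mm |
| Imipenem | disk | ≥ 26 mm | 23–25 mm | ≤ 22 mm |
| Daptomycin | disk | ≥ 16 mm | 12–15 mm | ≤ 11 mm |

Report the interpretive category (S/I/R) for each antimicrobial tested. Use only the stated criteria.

S, R, R

Chloramphenicol (18 mm) ≥ 16 mm ⇒ S
Daptomycin: 6 mm is ≤ 11 mm → resistant
Imipenem 19 mm: ≤ 22 mm → Resistant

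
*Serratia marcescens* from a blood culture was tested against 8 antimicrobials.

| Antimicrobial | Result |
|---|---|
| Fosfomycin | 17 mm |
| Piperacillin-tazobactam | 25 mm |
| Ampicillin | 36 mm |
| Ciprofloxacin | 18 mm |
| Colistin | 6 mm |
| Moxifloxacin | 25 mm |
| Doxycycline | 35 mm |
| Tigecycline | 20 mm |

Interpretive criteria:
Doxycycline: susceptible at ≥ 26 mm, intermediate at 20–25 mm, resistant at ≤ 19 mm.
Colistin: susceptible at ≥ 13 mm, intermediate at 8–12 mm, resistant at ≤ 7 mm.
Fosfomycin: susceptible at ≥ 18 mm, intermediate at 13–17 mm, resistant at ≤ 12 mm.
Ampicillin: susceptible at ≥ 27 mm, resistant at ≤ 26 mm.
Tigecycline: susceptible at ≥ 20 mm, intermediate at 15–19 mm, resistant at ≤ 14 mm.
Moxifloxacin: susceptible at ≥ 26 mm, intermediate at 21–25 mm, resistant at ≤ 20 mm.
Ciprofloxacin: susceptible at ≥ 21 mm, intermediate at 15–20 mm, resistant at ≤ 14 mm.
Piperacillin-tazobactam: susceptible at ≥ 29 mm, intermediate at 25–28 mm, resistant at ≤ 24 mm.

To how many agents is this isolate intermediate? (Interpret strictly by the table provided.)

Fosfomycin (17 mm) in 13–17 mm ⇒ Intermediate
Piperacillin-tazobactam: 25 mm is in 25–28 mm — Intermediate
Ampicillin (36 mm) ≥ 27 mm → Susceptible
Ciprofloxacin 18 mm: in 15–20 mm → I
Colistin 6 mm: ≤ 7 mm — Resistant
Moxifloxacin 25 mm: in 21–25 mm — intermediate
Doxycycline (35 mm) ≥ 26 mm → susceptible
Tigecycline 20 mm: ≥ 20 mm — S
Intermediate: 4

4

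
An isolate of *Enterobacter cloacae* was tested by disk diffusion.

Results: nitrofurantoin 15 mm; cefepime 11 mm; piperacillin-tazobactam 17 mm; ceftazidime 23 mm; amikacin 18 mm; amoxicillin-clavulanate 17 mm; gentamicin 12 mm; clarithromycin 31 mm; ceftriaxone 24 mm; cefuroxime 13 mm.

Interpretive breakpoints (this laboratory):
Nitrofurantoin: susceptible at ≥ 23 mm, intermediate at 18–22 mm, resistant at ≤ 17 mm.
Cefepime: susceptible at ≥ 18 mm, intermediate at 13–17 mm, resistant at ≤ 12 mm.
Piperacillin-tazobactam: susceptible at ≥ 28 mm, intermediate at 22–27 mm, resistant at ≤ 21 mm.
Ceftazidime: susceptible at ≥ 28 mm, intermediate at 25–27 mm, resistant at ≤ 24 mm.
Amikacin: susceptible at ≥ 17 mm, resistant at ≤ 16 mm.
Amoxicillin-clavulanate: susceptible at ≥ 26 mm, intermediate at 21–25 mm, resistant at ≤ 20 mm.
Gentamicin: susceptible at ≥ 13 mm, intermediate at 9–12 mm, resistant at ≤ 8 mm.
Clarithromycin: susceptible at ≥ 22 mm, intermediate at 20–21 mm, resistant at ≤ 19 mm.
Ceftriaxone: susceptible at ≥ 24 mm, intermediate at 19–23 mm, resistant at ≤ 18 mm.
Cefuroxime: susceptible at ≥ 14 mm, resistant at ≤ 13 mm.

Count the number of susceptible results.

3

Nitrofurantoin 15 mm: ≤ 17 mm → Resistant
Cefepime 11 mm: ≤ 12 mm — R
Piperacillin-tazobactam (17 mm) ≤ 21 mm — R
Ceftazidime 23 mm: ≤ 24 mm — R
Amikacin (18 mm) ≥ 17 mm ⇒ Susceptible
Amoxicillin-clavulanate 17 mm: ≤ 20 mm ⇒ R
Gentamicin 12 mm: in 9–12 mm — intermediate
Clarithromycin (31 mm) ≥ 22 mm — susceptible
Ceftriaxone 24 mm: ≥ 24 mm → susceptible
Cefuroxime: 13 mm is ≤ 13 mm ⇒ resistant
Susceptible: 3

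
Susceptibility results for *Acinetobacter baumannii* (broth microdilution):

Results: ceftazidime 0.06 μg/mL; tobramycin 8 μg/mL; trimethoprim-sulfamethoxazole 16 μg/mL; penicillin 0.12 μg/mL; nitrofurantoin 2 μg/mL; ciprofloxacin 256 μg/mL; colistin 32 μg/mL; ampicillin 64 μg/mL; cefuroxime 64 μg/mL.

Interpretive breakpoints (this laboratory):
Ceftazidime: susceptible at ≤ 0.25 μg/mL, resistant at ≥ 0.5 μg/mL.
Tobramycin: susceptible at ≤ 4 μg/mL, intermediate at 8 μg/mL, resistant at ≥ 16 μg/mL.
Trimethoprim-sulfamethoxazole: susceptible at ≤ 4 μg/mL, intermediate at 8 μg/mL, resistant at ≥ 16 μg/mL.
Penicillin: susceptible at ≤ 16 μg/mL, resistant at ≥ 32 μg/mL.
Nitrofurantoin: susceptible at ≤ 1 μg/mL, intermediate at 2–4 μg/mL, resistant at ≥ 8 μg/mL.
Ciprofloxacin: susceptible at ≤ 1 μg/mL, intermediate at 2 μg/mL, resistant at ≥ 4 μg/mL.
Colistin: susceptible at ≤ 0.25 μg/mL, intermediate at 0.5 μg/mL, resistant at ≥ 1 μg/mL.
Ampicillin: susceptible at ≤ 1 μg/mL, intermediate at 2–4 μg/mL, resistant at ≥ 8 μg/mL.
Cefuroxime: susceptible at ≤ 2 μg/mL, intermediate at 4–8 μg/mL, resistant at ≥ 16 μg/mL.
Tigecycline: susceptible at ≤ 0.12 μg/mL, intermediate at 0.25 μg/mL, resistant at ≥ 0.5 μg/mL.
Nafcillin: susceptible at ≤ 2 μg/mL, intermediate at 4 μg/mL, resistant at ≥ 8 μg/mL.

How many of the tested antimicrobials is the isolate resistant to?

5

Ceftazidime 0.06 μg/mL: ≤ 0.25 μg/mL → S
Tobramycin 8 μg/mL: = 8 μg/mL — Intermediate
Trimethoprim-sulfamethoxazole 16 μg/mL: ≥ 16 μg/mL ⇒ Resistant
Penicillin (0.12 μg/mL) ≤ 16 μg/mL — susceptible
Nitrofurantoin (2 μg/mL) in 2–4 μg/mL → Intermediate
Ciprofloxacin 256 μg/mL: ≥ 4 μg/mL ⇒ resistant
Colistin (32 μg/mL) ≥ 1 μg/mL → Resistant
Ampicillin 64 μg/mL: ≥ 8 μg/mL ⇒ Resistant
Cefuroxime: 64 μg/mL is ≥ 16 μg/mL ⇒ resistant
Resistant: 5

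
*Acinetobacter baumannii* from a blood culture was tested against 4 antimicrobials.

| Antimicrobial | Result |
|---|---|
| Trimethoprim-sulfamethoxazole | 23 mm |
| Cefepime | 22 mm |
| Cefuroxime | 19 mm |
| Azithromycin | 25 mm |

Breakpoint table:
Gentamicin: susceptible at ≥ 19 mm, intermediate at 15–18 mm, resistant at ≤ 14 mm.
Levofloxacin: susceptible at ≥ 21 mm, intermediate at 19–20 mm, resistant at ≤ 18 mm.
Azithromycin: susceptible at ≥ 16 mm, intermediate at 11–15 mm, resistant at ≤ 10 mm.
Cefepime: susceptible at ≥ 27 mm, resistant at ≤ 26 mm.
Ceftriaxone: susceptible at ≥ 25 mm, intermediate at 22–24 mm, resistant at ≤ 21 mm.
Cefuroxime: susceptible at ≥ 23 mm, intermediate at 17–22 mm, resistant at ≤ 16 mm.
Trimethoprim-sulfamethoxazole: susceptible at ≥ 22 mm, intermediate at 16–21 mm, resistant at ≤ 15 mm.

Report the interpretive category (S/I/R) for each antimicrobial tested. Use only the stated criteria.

S, R, I, S

Trimethoprim-sulfamethoxazole 23 mm: ≥ 22 mm → Susceptible
Cefepime (22 mm) ≤ 26 mm — R
Cefuroxime: 19 mm is in 17–22 mm — I
Azithromycin (25 mm) ≥ 16 mm ⇒ S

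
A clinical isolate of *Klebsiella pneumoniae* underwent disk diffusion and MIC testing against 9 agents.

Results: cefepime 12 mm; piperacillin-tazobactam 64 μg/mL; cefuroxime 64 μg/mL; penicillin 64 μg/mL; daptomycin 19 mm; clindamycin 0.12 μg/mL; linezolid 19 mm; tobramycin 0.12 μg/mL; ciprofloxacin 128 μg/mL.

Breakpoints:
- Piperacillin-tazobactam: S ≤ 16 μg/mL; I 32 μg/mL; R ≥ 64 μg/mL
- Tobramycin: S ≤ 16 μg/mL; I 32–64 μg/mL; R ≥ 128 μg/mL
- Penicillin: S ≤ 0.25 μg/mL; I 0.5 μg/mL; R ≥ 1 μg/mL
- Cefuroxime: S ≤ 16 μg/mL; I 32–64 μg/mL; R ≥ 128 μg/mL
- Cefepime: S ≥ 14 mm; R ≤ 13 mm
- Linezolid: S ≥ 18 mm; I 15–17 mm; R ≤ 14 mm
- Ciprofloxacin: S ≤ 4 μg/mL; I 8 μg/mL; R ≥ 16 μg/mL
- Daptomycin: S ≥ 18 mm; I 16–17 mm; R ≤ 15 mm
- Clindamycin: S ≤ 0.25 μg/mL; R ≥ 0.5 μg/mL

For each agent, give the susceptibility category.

R, R, I, R, S, S, S, S, R

Cefepime (12 mm) ≤ 13 mm — Resistant
Piperacillin-tazobactam 64 μg/mL: ≥ 64 μg/mL ⇒ resistant
Cefuroxime 64 μg/mL: in 32–64 μg/mL — I
Penicillin: 64 μg/mL is ≥ 1 μg/mL ⇒ R
Daptomycin: 19 mm is ≥ 18 mm — Susceptible
Clindamycin 0.12 μg/mL: ≤ 0.25 μg/mL — susceptible
Linezolid: 19 mm is ≥ 18 mm → susceptible
Tobramycin: 0.12 μg/mL is ≤ 16 μg/mL — Susceptible
Ciprofloxacin: 128 μg/mL is ≥ 16 μg/mL ⇒ Resistant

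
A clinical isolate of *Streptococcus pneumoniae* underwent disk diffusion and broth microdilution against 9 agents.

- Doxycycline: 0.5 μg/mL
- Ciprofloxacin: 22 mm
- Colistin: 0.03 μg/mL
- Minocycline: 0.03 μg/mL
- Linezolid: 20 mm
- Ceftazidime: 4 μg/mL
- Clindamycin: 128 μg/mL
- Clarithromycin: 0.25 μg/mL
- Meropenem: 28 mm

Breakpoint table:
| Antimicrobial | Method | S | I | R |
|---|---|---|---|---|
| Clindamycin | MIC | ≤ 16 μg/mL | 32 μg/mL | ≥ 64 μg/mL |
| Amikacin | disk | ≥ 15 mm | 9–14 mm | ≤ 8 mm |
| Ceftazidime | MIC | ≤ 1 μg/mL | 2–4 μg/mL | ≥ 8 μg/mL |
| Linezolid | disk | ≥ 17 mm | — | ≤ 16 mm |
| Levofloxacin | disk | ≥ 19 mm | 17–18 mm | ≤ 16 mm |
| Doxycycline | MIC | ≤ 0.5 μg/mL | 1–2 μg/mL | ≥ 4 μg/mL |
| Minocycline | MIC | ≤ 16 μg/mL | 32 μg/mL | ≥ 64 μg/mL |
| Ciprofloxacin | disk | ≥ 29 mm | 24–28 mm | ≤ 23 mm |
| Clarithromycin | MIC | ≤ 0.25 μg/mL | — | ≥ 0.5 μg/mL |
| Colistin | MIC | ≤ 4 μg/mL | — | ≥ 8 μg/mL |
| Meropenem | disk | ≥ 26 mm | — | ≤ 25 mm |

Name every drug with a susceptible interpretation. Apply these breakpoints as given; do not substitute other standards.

Doxycycline (0.5 μg/mL) ≤ 0.5 μg/mL ⇒ Susceptible
Ciprofloxacin (22 mm) ≤ 23 mm → Resistant
Colistin 0.03 μg/mL: ≤ 4 μg/mL → S
Minocycline (0.03 μg/mL) ≤ 16 μg/mL ⇒ S
Linezolid 20 mm: ≥ 17 mm ⇒ susceptible
Ceftazidime: 4 μg/mL is in 2–4 μg/mL — I
Clindamycin 128 μg/mL: ≥ 64 μg/mL → resistant
Clarithromycin 0.25 μg/mL: ≤ 0.25 μg/mL → susceptible
Meropenem 28 mm: ≥ 26 mm → Susceptible

doxycycline, colistin, minocycline, linezolid, clarithromycin, meropenem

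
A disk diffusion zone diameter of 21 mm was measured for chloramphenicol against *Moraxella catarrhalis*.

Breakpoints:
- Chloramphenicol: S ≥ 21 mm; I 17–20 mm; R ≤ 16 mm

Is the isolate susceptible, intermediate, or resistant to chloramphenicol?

Chloramphenicol (21 mm) ≥ 21 mm → susceptible

S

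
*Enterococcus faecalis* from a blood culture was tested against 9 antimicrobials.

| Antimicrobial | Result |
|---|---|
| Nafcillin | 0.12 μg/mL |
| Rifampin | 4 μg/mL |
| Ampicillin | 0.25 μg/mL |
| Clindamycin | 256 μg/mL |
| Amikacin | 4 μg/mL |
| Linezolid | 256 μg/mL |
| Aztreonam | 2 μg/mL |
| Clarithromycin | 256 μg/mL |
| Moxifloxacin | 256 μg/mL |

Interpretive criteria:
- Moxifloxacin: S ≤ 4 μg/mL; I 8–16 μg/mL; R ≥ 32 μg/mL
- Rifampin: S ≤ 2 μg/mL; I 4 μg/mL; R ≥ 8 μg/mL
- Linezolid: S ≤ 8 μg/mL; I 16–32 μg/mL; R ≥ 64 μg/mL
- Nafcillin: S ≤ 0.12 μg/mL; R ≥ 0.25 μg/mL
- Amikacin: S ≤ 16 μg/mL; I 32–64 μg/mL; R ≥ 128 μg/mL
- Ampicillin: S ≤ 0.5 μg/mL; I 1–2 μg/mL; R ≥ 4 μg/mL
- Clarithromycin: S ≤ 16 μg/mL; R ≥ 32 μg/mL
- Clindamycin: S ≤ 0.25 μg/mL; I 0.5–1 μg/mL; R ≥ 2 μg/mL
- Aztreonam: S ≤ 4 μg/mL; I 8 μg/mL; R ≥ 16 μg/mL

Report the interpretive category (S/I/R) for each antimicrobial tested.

S, I, S, R, S, R, S, R, R

Nafcillin 0.12 μg/mL: ≤ 0.12 μg/mL → susceptible
Rifampin: 4 μg/mL is = 4 μg/mL → I
Ampicillin (0.25 μg/mL) ≤ 0.5 μg/mL — S
Clindamycin: 256 μg/mL is ≥ 2 μg/mL — R
Amikacin 4 μg/mL: ≤ 16 μg/mL → susceptible
Linezolid (256 μg/mL) ≥ 64 μg/mL → Resistant
Aztreonam 2 μg/mL: ≤ 4 μg/mL — Susceptible
Clarithromycin (256 μg/mL) ≥ 32 μg/mL ⇒ R
Moxifloxacin 256 μg/mL: ≥ 32 μg/mL ⇒ resistant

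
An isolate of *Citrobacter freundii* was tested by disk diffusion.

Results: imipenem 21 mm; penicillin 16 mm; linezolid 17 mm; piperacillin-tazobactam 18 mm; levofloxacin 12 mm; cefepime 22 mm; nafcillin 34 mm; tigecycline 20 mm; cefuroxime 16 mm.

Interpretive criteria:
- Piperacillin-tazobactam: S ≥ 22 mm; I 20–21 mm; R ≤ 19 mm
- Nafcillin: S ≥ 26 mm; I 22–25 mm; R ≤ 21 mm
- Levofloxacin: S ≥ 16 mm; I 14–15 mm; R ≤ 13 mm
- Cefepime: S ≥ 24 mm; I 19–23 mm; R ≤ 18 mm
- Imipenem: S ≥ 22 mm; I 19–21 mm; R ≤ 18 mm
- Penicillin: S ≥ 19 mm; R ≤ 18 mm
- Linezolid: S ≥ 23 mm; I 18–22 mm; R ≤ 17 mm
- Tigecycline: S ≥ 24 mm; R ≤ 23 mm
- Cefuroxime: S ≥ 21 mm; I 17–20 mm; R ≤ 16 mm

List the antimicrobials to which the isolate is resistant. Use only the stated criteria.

penicillin, linezolid, piperacillin-tazobactam, levofloxacin, tigecycline, cefuroxime

Imipenem 21 mm: in 19–21 mm ⇒ intermediate
Penicillin 16 mm: ≤ 18 mm ⇒ resistant
Linezolid: 17 mm is ≤ 17 mm — R
Piperacillin-tazobactam: 18 mm is ≤ 19 mm — Resistant
Levofloxacin (12 mm) ≤ 13 mm — Resistant
Cefepime: 22 mm is in 19–23 mm — intermediate
Nafcillin 34 mm: ≥ 26 mm → Susceptible
Tigecycline 20 mm: ≤ 23 mm ⇒ resistant
Cefuroxime: 16 mm is ≤ 16 mm — resistant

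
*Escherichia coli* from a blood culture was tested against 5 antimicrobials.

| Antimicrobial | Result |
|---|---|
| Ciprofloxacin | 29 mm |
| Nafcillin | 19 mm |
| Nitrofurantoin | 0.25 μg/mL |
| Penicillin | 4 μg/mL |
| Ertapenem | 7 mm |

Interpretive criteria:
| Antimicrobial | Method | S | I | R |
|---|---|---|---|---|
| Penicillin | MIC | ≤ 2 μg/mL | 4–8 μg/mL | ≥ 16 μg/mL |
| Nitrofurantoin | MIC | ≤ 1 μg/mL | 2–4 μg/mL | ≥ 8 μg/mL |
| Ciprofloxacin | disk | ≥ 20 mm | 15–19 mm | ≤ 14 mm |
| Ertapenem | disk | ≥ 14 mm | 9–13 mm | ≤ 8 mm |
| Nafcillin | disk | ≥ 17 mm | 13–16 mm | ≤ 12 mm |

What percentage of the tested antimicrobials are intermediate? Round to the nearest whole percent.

Ciprofloxacin (29 mm) ≥ 20 mm — susceptible
Nafcillin: 19 mm is ≥ 17 mm ⇒ Susceptible
Nitrofurantoin (0.25 μg/mL) ≤ 1 μg/mL → susceptible
Penicillin 4 μg/mL: in 4–8 μg/mL ⇒ I
Ertapenem (7 mm) ≤ 8 mm ⇒ R
Intermediate: 1/5

20%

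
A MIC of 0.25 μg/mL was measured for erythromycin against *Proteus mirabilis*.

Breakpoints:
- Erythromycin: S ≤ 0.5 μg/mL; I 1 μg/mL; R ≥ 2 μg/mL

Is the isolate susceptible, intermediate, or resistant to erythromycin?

Susceptible

Erythromycin: 0.25 μg/mL is ≤ 0.5 μg/mL → S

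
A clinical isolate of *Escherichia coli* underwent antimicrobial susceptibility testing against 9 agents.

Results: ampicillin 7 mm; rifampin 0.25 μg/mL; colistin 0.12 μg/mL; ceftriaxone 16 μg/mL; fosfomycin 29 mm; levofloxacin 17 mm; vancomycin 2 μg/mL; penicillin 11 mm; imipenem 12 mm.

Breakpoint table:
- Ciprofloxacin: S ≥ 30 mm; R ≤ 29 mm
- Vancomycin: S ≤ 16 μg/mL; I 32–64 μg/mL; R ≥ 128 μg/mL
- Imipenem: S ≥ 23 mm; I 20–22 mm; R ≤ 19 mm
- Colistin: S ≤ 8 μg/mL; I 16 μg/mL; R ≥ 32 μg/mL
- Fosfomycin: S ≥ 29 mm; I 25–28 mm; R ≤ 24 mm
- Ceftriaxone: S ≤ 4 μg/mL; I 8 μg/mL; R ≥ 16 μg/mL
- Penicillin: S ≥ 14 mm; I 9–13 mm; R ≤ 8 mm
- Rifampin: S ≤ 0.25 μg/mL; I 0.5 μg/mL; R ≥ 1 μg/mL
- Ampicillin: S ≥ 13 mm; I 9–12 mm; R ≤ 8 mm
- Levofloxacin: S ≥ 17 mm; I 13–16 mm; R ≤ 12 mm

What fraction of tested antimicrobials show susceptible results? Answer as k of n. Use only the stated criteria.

Ampicillin (7 mm) ≤ 8 mm → resistant
Rifampin 0.25 μg/mL: ≤ 0.25 μg/mL — Susceptible
Colistin (0.12 μg/mL) ≤ 8 μg/mL — Susceptible
Ceftriaxone 16 μg/mL: ≥ 16 μg/mL ⇒ resistant
Fosfomycin: 29 mm is ≥ 29 mm → Susceptible
Levofloxacin 17 mm: ≥ 17 mm ⇒ Susceptible
Vancomycin 2 μg/mL: ≤ 16 μg/mL → susceptible
Penicillin 11 mm: in 9–13 mm ⇒ Intermediate
Imipenem 12 mm: ≤ 19 mm — resistant
Susceptible: 5/9

5 of 9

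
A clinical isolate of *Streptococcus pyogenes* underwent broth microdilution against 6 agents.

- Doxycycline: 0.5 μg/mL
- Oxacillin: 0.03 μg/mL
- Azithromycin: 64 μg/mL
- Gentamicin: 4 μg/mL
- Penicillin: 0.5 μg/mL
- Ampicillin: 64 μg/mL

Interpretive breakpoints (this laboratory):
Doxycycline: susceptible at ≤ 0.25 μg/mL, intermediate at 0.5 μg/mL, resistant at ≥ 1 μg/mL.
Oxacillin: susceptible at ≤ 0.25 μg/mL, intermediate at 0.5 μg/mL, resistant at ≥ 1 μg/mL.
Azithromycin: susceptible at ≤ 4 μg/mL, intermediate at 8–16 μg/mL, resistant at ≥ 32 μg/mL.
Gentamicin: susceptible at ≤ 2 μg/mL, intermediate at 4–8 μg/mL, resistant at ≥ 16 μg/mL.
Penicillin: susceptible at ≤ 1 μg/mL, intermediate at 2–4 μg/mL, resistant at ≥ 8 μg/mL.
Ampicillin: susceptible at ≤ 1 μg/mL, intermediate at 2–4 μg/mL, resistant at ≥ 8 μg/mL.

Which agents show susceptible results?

Doxycycline: 0.5 μg/mL is = 0.5 μg/mL → Intermediate
Oxacillin 0.03 μg/mL: ≤ 0.25 μg/mL → S
Azithromycin (64 μg/mL) ≥ 32 μg/mL ⇒ Resistant
Gentamicin (4 μg/mL) in 4–8 μg/mL → intermediate
Penicillin 0.5 μg/mL: ≤ 1 μg/mL ⇒ S
Ampicillin: 64 μg/mL is ≥ 8 μg/mL — R

oxacillin, penicillin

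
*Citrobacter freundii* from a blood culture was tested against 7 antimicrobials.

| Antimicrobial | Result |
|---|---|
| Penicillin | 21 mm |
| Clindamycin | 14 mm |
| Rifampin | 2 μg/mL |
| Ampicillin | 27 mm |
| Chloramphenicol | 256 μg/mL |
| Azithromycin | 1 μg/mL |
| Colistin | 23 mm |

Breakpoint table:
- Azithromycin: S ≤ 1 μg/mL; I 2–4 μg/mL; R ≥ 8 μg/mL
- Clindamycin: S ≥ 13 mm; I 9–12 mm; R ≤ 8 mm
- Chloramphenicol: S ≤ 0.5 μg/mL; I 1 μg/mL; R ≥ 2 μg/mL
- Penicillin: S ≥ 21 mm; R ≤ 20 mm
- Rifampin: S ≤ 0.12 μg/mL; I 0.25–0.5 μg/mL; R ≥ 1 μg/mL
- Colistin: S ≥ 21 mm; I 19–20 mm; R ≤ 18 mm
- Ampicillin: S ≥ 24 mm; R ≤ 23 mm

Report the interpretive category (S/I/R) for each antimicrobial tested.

S, S, R, S, R, S, S

Penicillin: 21 mm is ≥ 21 mm ⇒ susceptible
Clindamycin 14 mm: ≥ 13 mm → Susceptible
Rifampin (2 μg/mL) ≥ 1 μg/mL ⇒ resistant
Ampicillin: 27 mm is ≥ 24 mm ⇒ S
Chloramphenicol (256 μg/mL) ≥ 2 μg/mL ⇒ R
Azithromycin: 1 μg/mL is ≤ 1 μg/mL — susceptible
Colistin 23 mm: ≥ 21 mm — S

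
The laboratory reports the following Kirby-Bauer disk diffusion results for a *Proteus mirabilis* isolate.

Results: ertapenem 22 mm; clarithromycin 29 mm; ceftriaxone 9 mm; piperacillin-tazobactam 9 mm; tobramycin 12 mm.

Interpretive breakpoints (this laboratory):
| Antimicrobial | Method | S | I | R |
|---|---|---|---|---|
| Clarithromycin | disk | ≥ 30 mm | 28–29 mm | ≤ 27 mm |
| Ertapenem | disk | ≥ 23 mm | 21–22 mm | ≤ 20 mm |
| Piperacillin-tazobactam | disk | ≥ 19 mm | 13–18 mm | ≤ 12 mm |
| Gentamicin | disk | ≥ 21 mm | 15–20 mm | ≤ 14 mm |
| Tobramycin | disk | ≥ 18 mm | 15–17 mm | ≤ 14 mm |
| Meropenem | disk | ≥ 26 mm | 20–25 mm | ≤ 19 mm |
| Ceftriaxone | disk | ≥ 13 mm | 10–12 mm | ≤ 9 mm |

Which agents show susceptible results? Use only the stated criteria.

Ertapenem (22 mm) in 21–22 mm — intermediate
Clarithromycin: 29 mm is in 28–29 mm — I
Ceftriaxone 9 mm: ≤ 9 mm → Resistant
Piperacillin-tazobactam: 9 mm is ≤ 12 mm → resistant
Tobramycin: 12 mm is ≤ 14 mm ⇒ Resistant

none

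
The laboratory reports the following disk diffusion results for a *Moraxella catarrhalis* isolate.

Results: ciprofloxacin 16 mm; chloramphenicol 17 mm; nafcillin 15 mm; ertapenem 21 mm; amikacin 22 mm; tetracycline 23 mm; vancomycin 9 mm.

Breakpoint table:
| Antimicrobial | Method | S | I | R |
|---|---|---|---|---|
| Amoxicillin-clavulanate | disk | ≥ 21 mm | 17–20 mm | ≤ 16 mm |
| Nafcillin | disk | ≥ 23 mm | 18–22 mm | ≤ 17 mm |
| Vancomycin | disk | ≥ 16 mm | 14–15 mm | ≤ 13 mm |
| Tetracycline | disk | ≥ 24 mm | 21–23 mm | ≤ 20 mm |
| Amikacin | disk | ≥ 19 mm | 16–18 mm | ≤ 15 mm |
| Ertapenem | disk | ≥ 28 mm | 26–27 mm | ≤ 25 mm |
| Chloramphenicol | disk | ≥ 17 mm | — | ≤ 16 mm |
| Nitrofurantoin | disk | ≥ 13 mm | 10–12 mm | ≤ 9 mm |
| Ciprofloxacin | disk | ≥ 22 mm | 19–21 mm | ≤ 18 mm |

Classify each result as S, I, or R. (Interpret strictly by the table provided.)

Ciprofloxacin (16 mm) ≤ 18 mm ⇒ R
Chloramphenicol: 17 mm is ≥ 17 mm — susceptible
Nafcillin: 15 mm is ≤ 17 mm — Resistant
Ertapenem: 21 mm is ≤ 25 mm ⇒ R
Amikacin (22 mm) ≥ 19 mm ⇒ S
Tetracycline (23 mm) in 21–23 mm → Intermediate
Vancomycin 9 mm: ≤ 13 mm ⇒ resistant

R, S, R, R, S, I, R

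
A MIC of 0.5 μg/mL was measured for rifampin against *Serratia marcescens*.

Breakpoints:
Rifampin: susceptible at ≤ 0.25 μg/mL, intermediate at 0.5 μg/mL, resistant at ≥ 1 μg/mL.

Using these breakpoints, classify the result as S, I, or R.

Intermediate

Rifampin: 0.5 μg/mL is = 0.5 μg/mL ⇒ Intermediate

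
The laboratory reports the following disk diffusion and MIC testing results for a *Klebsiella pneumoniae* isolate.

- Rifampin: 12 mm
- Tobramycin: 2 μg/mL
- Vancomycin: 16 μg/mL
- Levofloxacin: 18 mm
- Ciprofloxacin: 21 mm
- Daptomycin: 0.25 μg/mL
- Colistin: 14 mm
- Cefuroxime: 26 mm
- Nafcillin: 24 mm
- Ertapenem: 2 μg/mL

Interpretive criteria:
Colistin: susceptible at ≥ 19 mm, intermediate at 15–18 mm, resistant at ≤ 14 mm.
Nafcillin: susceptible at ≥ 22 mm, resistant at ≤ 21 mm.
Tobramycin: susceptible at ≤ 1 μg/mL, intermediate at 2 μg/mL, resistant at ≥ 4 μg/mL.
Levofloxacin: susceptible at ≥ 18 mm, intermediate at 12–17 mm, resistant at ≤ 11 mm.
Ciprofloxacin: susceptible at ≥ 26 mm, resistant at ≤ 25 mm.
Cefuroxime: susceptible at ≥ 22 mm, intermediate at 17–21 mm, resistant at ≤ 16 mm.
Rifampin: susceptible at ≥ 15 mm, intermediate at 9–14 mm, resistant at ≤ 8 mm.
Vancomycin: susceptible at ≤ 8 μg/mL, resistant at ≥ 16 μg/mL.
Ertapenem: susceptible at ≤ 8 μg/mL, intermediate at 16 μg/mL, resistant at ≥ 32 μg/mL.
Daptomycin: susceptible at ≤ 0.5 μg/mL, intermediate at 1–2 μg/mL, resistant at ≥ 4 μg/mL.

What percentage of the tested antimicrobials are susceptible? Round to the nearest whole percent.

50%

Rifampin (12 mm) in 9–14 mm — Intermediate
Tobramycin: 2 μg/mL is = 2 μg/mL — Intermediate
Vancomycin: 16 μg/mL is ≥ 16 μg/mL — resistant
Levofloxacin (18 mm) ≥ 18 mm ⇒ Susceptible
Ciprofloxacin: 21 mm is ≤ 25 mm → resistant
Daptomycin 0.25 μg/mL: ≤ 0.5 μg/mL ⇒ susceptible
Colistin: 14 mm is ≤ 14 mm — resistant
Cefuroxime: 26 mm is ≥ 22 mm → S
Nafcillin: 24 mm is ≥ 22 mm → susceptible
Ertapenem: 2 μg/mL is ≤ 8 μg/mL → susceptible
Susceptible: 5/10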